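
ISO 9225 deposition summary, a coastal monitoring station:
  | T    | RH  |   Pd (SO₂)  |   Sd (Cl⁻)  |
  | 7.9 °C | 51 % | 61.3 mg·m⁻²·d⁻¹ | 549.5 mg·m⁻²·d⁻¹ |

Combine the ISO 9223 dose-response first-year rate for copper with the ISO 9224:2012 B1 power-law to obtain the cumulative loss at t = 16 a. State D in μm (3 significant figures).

D(16) = 4.83 μm

copper: T≤10 °C ⇒ hinge +0.126·(7.9−10) = -0.2646
  Pd branch = 0.0053·Pd^0.26·e^(0.059·RH+f) = 0.2404 μm/a
  Sd branch = 0.01025·Sd^0.27·e^(0.036·RH+0.049·T) = 0.52 μm/a
  sum: 0.2404 + 0.52 → r_corr = 0.7604 μm/a
Power-law: D(16) = r_corr · 16^0.667
  D(16) = 0.7604 × 16^0.667 = 0.7604 × 6.355 = 4.832 μm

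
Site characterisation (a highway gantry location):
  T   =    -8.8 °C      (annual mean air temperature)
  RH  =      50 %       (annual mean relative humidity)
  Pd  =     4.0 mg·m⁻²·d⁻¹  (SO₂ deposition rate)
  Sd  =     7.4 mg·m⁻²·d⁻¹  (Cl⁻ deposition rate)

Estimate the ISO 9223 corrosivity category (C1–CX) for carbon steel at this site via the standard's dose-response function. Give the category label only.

carbon steel: f(T) = +0.150·(T−10) [T≤10 °C] = -2.8200
  SO₂ term: 1.77·4.0^0.52·exp(0.02·50-2.8200) = 0.5897
  Cl⁻ term: 0.102·7.4^0.62·exp(0.033·50+0.04·-8.8) = 1.292
  sum: 0.5897 + 1.292 → r_corr = 1.882 μm/a
ISO 9223 Table 2 (carbon steel): 1.3 < 1.88 ≤ 25 μm/a ⇒ C2

C2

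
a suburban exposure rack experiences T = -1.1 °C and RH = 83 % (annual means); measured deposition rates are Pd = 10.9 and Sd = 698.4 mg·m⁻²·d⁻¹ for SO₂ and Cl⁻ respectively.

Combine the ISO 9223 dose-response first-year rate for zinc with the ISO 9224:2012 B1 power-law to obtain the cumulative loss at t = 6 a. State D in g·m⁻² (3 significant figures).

zinc: temperature factor f = +0.038·(-11.1) = -0.4218
  SO₂ term: 0.0129·10.9^0.44·exp(0.046·83-0.4218) = 1.102
  Cl⁻ term: 0.0175·698.4^0.57·exp(0.008·83+0.085·-1.1) = 1.294
  r_corr = 1.102 + 1.294 = 2.396 μm/a
ISO 9224: D(t) = r_corr · t^b with b = 0.813 (zinc, B1)
  D(6) = 2.396 × 6^0.813 = 2.396 × 4.292 = 10.28 μm
  Mass loss = 10.28 μm × 7.14 g/cm³ = 73.41 g·m⁻²

D(6) = 73.4 g·m⁻²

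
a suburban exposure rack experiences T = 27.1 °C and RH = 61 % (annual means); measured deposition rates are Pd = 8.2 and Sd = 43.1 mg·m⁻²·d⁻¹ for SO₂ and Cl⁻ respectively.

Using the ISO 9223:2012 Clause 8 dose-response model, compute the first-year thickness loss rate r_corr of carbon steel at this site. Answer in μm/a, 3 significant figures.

carbon steel: temperature factor f = -0.054·(17.1) = -0.9234
  SO₂ term: 1.77·8.2^0.52·exp(0.02·61-0.9234) = 7.112
  Sd branch = 0.102·Sd^0.62·e^(0.033·RH+0.04·T) = 23.28 μm/a
  r_corr = 7.112 + 23.28 = 30.39 μm/a

r_corr = 30.4 μm/a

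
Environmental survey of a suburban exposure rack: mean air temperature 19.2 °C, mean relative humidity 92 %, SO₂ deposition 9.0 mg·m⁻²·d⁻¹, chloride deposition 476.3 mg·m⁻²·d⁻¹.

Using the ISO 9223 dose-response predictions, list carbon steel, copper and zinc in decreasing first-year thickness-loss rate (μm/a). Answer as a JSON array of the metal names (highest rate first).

carbon steel: temperature factor f = -0.054·(9.2) = -0.4968
  SO₂ term: 1.77·9.0^0.52·exp(0.02·92-0.4968) = 21.26
  Cl⁻ term: 0.102·476.3^0.62·exp(0.033·92+0.04·19.2) = 209.4
  r_corr = 21.26 + 209.4 = 230.6 μm/a
copper: temperature factor f = -0.080·(9.2) = -0.7360
  SO₂ term: 0.0053·9.0^0.26·exp(0.059·92-0.7360) = 1.024
  Sd branch = 0.01025·Sd^0.27·e^(0.036·RH+0.049·T) = 3.808 μm/a
  r_corr = 1.024 + 3.808 = 4.832 μm/a
zinc: temperature factor f = -0.071·(9.2) = -0.6532
  Pd branch = 0.0129·Pd^0.44·e^(0.046·RH+f) = 1.215 μm/a
  Cl⁻ term: 0.0175·476.3^0.57·exp(0.008·92+0.085·19.2) = 6.278
  r_corr = 1.215 + 6.278 = 7.494 μm/a
Ordering by μm/a: carbon steel (231) > zinc (7.49) > copper (4.83)

["carbon steel", "zinc", "copper"]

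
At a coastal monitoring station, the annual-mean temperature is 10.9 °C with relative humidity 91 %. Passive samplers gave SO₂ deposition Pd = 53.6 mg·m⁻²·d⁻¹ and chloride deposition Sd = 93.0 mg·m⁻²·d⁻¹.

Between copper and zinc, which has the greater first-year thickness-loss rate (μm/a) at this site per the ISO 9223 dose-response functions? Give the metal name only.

copper: T>10 °C ⇒ hinge -0.080·(10.9−10) = -0.0720
  SO₂ term: 0.0053·53.6^0.26·exp(0.059·91-0.0720) = 2.981
  Cl⁻ term: 0.01025·93.0^0.27·exp(0.036·91+0.049·10.9) = 1.574
  r_corr = 2.981 + 1.574 = 4.554 μm/a
zinc: T>10 °C ⇒ hinge -0.071·(10.9−10) = -0.0639
  Pd branch = 0.0129·Pd^0.44·e^(0.046·RH+f) = 4.588 μm/a
  Sd branch = 0.0175·Sd^0.57·e^(0.008·RH+0.085·T) = 1.212 μm/a
  sum: 4.588 + 1.212 → r_corr = 5.8 μm/a
Ordering by μm/a: zinc (5.8) > copper (4.55)

zinc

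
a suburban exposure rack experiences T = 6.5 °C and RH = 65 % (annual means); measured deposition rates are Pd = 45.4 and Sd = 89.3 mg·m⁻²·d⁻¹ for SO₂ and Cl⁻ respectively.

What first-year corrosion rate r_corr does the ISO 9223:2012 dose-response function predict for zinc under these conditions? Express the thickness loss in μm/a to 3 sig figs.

r_corr = 1.87 μm/a

zinc: f(T) = +0.038·(T−10) [T≤10 °C] = -0.1330
  SO₂ term: 0.0129·45.4^0.44·exp(0.046·65-0.1330) = 1.204
  Sd branch = 0.0175·Sd^0.57·e^(0.008·RH+0.085·T) = 0.6619 μm/a
  r_corr = 1.204 + 0.6619 = 1.865 μm/a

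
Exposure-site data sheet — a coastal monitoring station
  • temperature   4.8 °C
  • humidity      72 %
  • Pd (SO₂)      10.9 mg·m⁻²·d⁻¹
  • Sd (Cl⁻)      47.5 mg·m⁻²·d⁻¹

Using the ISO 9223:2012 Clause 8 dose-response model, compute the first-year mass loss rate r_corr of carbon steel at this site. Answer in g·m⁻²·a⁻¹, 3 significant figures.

carbon steel: T≤10 °C ⇒ hinge +0.150·(4.8−10) = -0.7800
  sulphur-dioxide contribution → 11.86 μm/a
  chloride contribution → 14.57 μm/a
  ⇒ r_corr(carbon steel) = 26.43 μm/a
Convert to mass loss: 26.43 μm/a × 7.85 g/cm³ = 207.5 g·m⁻²·a⁻¹

r_corr = 207 g·m⁻²·a⁻¹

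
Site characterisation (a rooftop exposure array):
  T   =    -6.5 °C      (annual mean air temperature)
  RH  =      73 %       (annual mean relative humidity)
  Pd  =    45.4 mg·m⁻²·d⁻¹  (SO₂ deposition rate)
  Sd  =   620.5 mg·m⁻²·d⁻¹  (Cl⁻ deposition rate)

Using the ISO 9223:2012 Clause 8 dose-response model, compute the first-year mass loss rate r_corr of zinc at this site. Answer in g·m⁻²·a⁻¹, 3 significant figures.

r_corr = 12.6 g·m⁻²·a⁻¹

zinc: temperature factor f = +0.038·(-16.5) = -0.6270
  Pd branch = 0.0129·Pd^0.44·e^(0.046·RH+f) = 1.061 μm/a
  Sd branch = 0.0175·Sd^0.57·e^(0.008·RH+0.085·T) = 0.7056 μm/a
  r_corr = 1.061 + 0.7056 = 1.767 μm/a
Convert to mass loss: 1.767 μm/a × 7.14 g/cm³ = 12.61 g·m⁻²·a⁻¹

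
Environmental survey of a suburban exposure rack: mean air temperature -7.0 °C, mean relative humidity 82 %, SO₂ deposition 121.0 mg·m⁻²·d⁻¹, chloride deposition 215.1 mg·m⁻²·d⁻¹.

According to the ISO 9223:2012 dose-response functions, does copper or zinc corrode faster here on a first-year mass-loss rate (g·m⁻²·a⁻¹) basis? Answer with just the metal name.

zinc

copper: f(T) = +0.126·(T−10) [T≤10 °C] = -2.1420
  Pd branch = 0.0053·Pd^0.26·e^(0.059·RH+f) = 0.2733 μm/a
  Cl⁻ term: 0.01025·215.1^0.27·exp(0.036·82+0.049·-7.0) = 0.5938
  r_corr = 0.2733 + 0.5938 = 0.8671 μm/a
  mass loss = 0.8671 μm/a × 8.96 g/cm³ = 7.769 g·m⁻²·a⁻¹
zinc: temperature factor f = +0.038·(-17.0) = -0.6460
  Pd branch = 0.0129·Pd^0.44·e^(0.046·RH+f) = 2.424 μm/a
  Cl⁻ term: 0.0175·215.1^0.57·exp(0.008·82+0.085·-7.0) = 0.3973
  sum: 2.424 + 0.3973 → r_corr = 2.822 μm/a
  mass loss = 2.822 μm/a × 7.14 g/cm³ = 20.15 g·m⁻²·a⁻¹
Ordering by g·m⁻²·a⁻¹: zinc (20.1) > copper (7.77)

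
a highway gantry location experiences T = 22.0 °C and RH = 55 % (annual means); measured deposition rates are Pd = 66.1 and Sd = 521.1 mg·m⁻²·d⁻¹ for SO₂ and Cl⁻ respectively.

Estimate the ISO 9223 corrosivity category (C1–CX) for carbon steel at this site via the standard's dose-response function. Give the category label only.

C5

carbon steel: temperature factor f = -0.054·(12.0) = -0.6480
  SO₂ term: 1.77·66.1^0.52·exp(0.02·55-0.6480) = 24.59
  Sd branch = 0.102·Sd^0.62·e^(0.033·RH+0.04·T) = 73.03 μm/a
  r_corr = 24.59 + 73.03 = 97.62 μm/a
97.6 μm/a falls in (80, 200] for carbon steel → category C5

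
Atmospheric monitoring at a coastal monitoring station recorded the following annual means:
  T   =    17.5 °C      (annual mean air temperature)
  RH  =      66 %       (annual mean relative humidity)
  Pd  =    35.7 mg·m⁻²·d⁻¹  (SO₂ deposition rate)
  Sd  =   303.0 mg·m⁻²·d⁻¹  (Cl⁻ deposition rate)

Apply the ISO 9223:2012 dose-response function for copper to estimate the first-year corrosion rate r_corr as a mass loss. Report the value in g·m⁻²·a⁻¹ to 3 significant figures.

copper: temperature factor f = -0.080·(7.5) = -0.6000
  sulphur-dioxide contribution → 0.3619 μm/a
  chloride contribution → 1.216 μm/a
  total first-year rate 1.578 μm/a
Convert to mass loss: 1.578 μm/a × 8.96 g/cm³ = 14.14 g·m⁻²·a⁻¹

r_corr = 14.1 g·m⁻²·a⁻¹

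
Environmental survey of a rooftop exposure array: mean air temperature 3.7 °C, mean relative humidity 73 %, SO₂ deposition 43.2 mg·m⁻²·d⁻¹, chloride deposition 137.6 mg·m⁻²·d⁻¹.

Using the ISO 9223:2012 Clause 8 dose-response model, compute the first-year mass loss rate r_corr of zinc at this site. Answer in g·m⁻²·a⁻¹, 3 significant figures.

r_corr = 16.0 g·m⁻²·a⁻¹

zinc: T≤10 °C ⇒ hinge +0.038·(3.7−10) = -0.2394
  Pd branch = 0.0129·Pd^0.44·e^(0.046·RH+f) = 1.53 μm/a
  Cl⁻ term: 0.0175·137.6^0.57·exp(0.008·73+0.085·3.7) = 0.7116
  r_corr = 1.53 + 0.7116 = 2.241 μm/a
Convert to mass loss: 2.241 μm/a × 7.14 g/cm³ = 16 g·m⁻²·a⁻¹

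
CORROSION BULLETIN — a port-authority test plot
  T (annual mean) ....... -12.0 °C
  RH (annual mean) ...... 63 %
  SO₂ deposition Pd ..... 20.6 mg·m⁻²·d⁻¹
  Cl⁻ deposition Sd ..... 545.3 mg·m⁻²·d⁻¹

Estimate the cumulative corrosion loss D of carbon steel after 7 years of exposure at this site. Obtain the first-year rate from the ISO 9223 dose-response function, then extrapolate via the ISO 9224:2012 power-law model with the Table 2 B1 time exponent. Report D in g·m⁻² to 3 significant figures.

carbon steel: f(T) = +0.150·(T−10) [T≤10 °C] = -3.3000
  SO₂ term: 1.77·20.6^0.52·exp(0.02·63-3.3000) = 1.11
  Cl⁻ term: 0.102·545.3^0.62·exp(0.033·63+0.04·-12.0) = 25.1
  r_corr = 1.11 + 25.1 = 26.21 μm/a
ISO 9224: D(t) = r_corr · t^b with b = 0.523 (carbon steel, B1)
  D(7) = 26.21 × 7^0.523 = 26.21 × 2.767 = 72.53 μm
  Mass loss = 72.53 μm × 7.85 g/cm³ = 569.4 g·m⁻²

D(7) = 569 g·m⁻²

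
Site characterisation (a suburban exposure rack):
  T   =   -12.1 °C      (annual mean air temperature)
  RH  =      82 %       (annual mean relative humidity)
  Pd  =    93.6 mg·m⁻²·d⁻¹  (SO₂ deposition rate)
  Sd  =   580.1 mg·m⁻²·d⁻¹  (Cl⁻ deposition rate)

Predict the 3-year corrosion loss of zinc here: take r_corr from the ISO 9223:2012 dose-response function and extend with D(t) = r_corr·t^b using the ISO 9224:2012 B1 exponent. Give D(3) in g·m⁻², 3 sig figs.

zinc: temperature factor f = +0.038·(-22.1) = -0.8398
  sulphur-dioxide contribution → 1.784 μm/a
  chloride contribution → 0.4534 μm/a
  total first-year rate 2.237 μm/a
Power-law: D(3) = r_corr · 3^0.813
  D(3) = 2.237 × 3^0.813 = 2.237 × 2.443 = 5.466 μm
  Mass loss = 5.466 μm × 7.14 g/cm³ = 39.02 g·m⁻²

D(3) = 39.0 g·m⁻²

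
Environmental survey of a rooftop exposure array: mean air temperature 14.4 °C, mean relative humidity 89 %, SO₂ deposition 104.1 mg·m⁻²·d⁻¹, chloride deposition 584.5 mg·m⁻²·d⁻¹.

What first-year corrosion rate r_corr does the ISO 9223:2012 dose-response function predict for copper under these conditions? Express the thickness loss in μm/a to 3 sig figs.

copper: f(T) = -0.080·(T−10) [T>10 °C] = -0.3520
  Pd branch = 0.0053·Pd^0.26·e^(0.059·RH+f) = 2.379 μm/a
  Cl⁻ term: 0.01025·584.5^0.27·exp(0.036·89+0.049·14.4) = 2.855
  sum: 2.379 + 2.855 → r_corr = 5.235 μm/a

r_corr = 5.23 μm/a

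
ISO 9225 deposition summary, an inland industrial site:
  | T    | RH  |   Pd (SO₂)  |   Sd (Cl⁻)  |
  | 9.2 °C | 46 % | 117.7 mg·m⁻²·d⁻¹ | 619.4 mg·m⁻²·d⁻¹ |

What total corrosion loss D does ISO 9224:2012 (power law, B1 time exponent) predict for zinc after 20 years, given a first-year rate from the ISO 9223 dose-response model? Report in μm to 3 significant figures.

D(20) = 34.3 μm

zinc: temperature factor f = +0.038·(-0.8) = -0.0304
  Pd branch = 0.0129·Pd^0.44·e^(0.046·RH+f) = 0.8462 μm/a
  Sd branch = 0.0175·Sd^0.57·e^(0.008·RH+0.085·T) = 2.157 μm/a
  sum: 0.8462 + 2.157 → r_corr = 3.003 μm/a
ISO 9224: D(t) = r_corr · t^b with b = 0.813 (zinc, B1)
  D(20) = 3.003 × 20^0.813 = 3.003 × 11.42 = 34.31 μm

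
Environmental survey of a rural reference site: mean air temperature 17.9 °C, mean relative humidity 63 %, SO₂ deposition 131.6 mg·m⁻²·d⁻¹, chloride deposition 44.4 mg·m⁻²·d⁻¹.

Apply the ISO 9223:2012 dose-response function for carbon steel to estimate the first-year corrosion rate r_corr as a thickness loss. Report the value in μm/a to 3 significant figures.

r_corr = 69.0 μm/a

carbon steel: temperature factor f = -0.054·(7.9) = -0.4266
  SO₂ term: 1.77·131.6^0.52·exp(0.02·63-0.4266) = 51.51
  Cl⁻ term: 0.102·44.4^0.62·exp(0.033·63+0.04·17.9) = 17.53
  r_corr = 51.51 + 17.53 = 69.05 μm/a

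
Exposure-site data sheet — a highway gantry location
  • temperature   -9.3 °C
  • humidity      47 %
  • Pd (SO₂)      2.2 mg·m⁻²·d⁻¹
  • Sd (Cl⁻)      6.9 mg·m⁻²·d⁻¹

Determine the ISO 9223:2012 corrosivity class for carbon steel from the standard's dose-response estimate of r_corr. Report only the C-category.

C2

carbon steel: f(T) = +0.150·(T−10) [T≤10 °C] = -2.8950
  Pd branch = 1.77·Pd^0.52·e^(0.02·RH+f) = 0.3776 μm/a
  Cl⁻ term: 0.102·6.9^0.62·exp(0.033·47+0.04·-9.3) = 1.098
  sum: 0.3776 + 1.098 → r_corr = 1.476 μm/a
1.48 μm/a falls in (1.3, 25] for carbon steel → category C2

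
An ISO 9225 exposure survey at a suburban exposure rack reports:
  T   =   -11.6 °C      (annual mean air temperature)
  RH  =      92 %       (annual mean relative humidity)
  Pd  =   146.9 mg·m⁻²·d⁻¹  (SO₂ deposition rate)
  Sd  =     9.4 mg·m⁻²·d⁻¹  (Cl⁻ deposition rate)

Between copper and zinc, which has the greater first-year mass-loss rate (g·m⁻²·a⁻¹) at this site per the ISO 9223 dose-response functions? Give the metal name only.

copper: T≤10 °C ⇒ hinge +0.126·(-11.6−10) = -2.7216
  Pd branch = 0.0053·Pd^0.26·e^(0.059·RH+f) = 0.2905 μm/a
  Sd branch = 0.01025·Sd^0.27·e^(0.036·RH+0.049·T) = 0.2917 μm/a
  sum: 0.2905 + 0.2917 → r_corr = 0.5822 μm/a
  mass loss = 0.5822 μm/a × 8.96 g/cm³ = 5.216 g·m⁻²·a⁻¹
zinc: T≤10 °C ⇒ hinge +0.038·(-11.6−10) = -0.8208
  SO₂ term: 0.0129·146.9^0.44·exp(0.046·92-0.8208) = 3.512
  Cl⁻ term: 0.0175·9.4^0.57·exp(0.008·92+0.085·-11.6) = 0.04888
  sum: 3.512 + 0.04888 → r_corr = 3.561 μm/a
  mass loss = 3.561 μm/a × 7.14 g/cm³ = 25.42 g·m⁻²·a⁻¹
Ordering by g·m⁻²·a⁻¹: zinc (25.4) > copper (5.22)

zinc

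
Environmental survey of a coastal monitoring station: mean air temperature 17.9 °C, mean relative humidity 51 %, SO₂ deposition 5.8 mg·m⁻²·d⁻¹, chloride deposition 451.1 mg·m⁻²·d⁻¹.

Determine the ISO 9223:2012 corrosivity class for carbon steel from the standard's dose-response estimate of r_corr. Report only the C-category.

carbon steel: f(T) = -0.054·(T−10) [T>10 °C] = -0.4266
  sulphur-dioxide contribution → 7.992 μm/a
  chloride contribution → 49.67 μm/a
  total first-year rate 57.67 μm/a
Category bounds: 50…80 μm/a bracket r_corr ⇒ C4

C4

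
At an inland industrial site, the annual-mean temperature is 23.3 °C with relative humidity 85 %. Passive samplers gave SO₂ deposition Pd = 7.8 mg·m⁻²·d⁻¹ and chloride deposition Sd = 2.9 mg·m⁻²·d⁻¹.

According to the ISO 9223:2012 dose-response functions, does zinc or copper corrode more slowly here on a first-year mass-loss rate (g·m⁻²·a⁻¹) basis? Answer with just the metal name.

zinc: T>10 °C ⇒ hinge -0.071·(23.3−10) = -0.9443
  SO₂ term: 0.0129·7.8^0.44·exp(0.046·85-0.9443) = 0.6182
  Cl⁻ term: 0.0175·2.9^0.57·exp(0.008·85+0.085·23.3) = 0.4592
  r_corr = 0.6182 + 0.4592 = 1.077 μm/a
  mass loss = 1.077 μm/a × 7.14 g/cm³ = 7.693 g·m⁻²·a⁻¹
copper: temperature factor f = -0.080·(13.3) = -1.0640
  SO₂ term: 0.0053·7.8^0.26·exp(0.059·85-1.0640) = 0.47
  Cl⁻ term: 0.01025·2.9^0.27·exp(0.036·85+0.049·23.3) = 0.9127
  sum: 0.47 + 0.9127 → r_corr = 1.383 μm/a
  mass loss = 1.383 μm/a × 8.96 g/cm³ = 12.39 g·m⁻²·a⁻¹
Ordering by g·m⁻²·a⁻¹: copper (12.4) > zinc (7.69)

zinc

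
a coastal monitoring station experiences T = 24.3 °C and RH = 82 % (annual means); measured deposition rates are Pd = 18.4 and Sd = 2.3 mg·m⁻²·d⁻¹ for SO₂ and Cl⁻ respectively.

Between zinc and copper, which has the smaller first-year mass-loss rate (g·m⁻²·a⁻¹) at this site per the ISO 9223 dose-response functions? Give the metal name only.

zinc

zinc: temperature factor f = -0.071·(14.3) = -1.0153
  sulphur-dioxide contribution → 0.7317 μm/a
  chloride contribution → 0.4277 μm/a
  ⇒ r_corr(zinc) = 1.159 μm/a
  mass loss = 1.159 μm/a × 7.14 g/cm³ = 8.278 g·m⁻²·a⁻¹
copper: T>10 °C ⇒ hinge -0.080·(24.3−10) = -1.1440
  sulphur-dioxide contribution → 0.4544 μm/a
  chloride contribution → 0.8082 μm/a
  ⇒ r_corr(copper) = 1.263 μm/a
  mass loss = 1.263 μm/a × 8.96 g/cm³ = 11.31 g·m⁻²·a⁻¹
Ordering by g·m⁻²·a⁻¹: copper (11.3) > zinc (8.28)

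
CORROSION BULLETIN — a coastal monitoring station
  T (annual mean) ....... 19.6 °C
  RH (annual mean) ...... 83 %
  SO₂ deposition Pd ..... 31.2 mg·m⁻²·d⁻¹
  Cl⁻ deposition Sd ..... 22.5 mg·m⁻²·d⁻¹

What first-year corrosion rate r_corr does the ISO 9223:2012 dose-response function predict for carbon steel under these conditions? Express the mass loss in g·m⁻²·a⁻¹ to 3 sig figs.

carbon steel: T>10 °C ⇒ hinge -0.054·(19.6−10) = -0.5184
  Pd branch = 1.77·Pd^0.52·e^(0.02·RH+f) = 33.17 μm/a
  Cl⁻ term: 0.102·22.5^0.62·exp(0.033·83+0.04·19.6) = 23.82
  sum: 33.17 + 23.82 → r_corr = 56.99 μm/a
Convert to mass loss: 56.99 μm/a × 7.85 g/cm³ = 447.4 g·m⁻²·a⁻¹

r_corr = 447 g·m⁻²·a⁻¹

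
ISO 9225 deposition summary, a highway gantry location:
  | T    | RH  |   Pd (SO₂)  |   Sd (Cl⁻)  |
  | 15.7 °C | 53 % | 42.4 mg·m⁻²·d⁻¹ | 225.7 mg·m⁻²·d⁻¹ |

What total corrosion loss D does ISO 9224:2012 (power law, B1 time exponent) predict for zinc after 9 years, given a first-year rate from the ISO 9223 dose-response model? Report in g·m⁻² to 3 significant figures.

zinc: temperature factor f = -0.071·(5.7) = -0.4047
  sulphur-dioxide contribution → 0.5125 μm/a
  chloride contribution → 2.23 μm/a
  ⇒ r_corr(zinc) = 2.742 μm/a
ISO 9224: D(t) = r_corr · t^b with b = 0.813 (zinc, B1)
  D(9) = 2.742 × 9^0.813 = 2.742 × 5.968 = 16.36 μm
  Mass loss = 16.36 μm × 7.14 g/cm³ = 116.8 g·m⁻²

D(9) = 117 g·m⁻²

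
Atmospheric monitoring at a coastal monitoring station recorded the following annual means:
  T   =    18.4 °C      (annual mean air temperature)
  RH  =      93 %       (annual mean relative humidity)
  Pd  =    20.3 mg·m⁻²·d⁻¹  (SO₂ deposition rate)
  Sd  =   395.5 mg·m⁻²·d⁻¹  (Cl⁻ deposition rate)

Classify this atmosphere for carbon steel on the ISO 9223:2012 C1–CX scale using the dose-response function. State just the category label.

carbon steel: f(T) = -0.054·(T−10) [T>10 °C] = -0.4536
  Pd branch = 1.77·Pd^0.52·e^(0.02·RH+f) = 34.57 μm/a
  Cl⁻ term: 0.102·395.5^0.62·exp(0.033·93+0.04·18.4) = 186.8
  sum: 34.57 + 186.8 → r_corr = 221.3 μm/a
221 μm/a falls in (200, 700] for carbon steel → category CX

CX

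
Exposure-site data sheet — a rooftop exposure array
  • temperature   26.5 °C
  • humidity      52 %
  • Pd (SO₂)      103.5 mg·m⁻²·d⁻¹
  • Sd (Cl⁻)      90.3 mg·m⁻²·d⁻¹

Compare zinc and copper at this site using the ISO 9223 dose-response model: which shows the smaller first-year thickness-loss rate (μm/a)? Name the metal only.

copper

zinc: f(T) = -0.071·(T−10) [T>10 °C] = -1.1715
  sulphur-dioxide contribution → 0.3367 μm/a
  chloride contribution → 3.286 μm/a
  ⇒ r_corr(zinc) = 3.623 μm/a
copper: T>10 °C ⇒ hinge -0.080·(26.5−10) = -1.3200
  sulphur-dioxide contribution → 0.1017 μm/a
  chloride contribution → 0.8236 μm/a
  total first-year rate 0.9252 μm/a
Ordering by μm/a: zinc (3.62) > copper (0.925)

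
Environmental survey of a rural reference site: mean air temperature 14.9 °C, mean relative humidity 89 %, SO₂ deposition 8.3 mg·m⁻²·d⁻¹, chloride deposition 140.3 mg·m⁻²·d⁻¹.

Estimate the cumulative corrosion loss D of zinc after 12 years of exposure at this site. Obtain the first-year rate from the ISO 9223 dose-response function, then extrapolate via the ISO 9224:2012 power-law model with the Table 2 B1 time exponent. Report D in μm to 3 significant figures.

zinc: T>10 °C ⇒ hinge -0.071·(14.9−10) = -0.3479
  Pd branch = 0.0129·Pd^0.44·e^(0.046·RH+f) = 1.386 μm/a
  Cl⁻ term: 0.0175·140.3^0.57·exp(0.008·89+0.085·14.9) = 2.119
  r_corr = 1.386 + 2.119 = 3.505 μm/a
Power-law: D(12) = r_corr · 12^0.813
  D(12) = 3.505 × 12^0.813 = 3.505 × 7.54 = 26.43 μm

D(12) = 26.4 μm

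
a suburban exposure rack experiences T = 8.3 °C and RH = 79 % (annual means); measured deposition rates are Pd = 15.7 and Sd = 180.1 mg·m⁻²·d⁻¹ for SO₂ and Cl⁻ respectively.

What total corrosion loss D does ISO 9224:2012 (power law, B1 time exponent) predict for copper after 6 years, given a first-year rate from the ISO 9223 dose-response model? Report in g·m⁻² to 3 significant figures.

copper: f(T) = +0.126·(T−10) [T≤10 °C] = -0.2142
  Pd branch = 0.0053·Pd^0.26·e^(0.059·RH+f) = 0.9256 μm/a
  Cl⁻ term: 0.01025·180.1^0.27·exp(0.036·79+0.049·8.3) = 1.075
  sum: 0.9256 + 1.075 → r_corr = 2.001 μm/a
Power-law: D(6) = r_corr · 6^0.667
  D(6) = 2.001 × 6^0.667 = 2.001 × 3.304 = 6.61 μm
  Mass loss = 6.61 μm × 8.96 g/cm³ = 59.23 g·m⁻²

D(6) = 59.2 g·m⁻²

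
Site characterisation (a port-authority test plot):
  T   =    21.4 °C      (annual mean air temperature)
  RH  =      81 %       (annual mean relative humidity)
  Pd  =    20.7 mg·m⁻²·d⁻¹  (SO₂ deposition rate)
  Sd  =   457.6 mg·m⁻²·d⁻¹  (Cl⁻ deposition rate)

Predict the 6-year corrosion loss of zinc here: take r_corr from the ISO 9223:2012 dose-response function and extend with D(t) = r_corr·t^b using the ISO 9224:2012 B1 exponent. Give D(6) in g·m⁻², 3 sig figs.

zinc: f(T) = -0.071·(T−10) [T>10 °C] = -0.8094
  sulphur-dioxide contribution → 0.9042 μm/a
  chloride contribution → 6.775 μm/a
  ⇒ r_corr(zinc) = 7.679 μm/a
Power-law: D(6) = r_corr · 6^0.813
  D(6) = 7.679 × 6^0.813 = 7.679 × 4.292 = 32.96 μm
  Mass loss = 32.96 μm × 7.14 g/cm³ = 235.3 g·m⁻²

D(6) = 235 g·m⁻²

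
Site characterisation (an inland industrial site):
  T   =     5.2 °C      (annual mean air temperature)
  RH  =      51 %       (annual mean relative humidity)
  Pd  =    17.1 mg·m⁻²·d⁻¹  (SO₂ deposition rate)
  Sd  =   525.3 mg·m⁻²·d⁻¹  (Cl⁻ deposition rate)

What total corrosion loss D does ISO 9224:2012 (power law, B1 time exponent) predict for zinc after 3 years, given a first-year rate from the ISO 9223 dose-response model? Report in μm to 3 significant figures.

zinc: temperature factor f = +0.038·(-4.8) = -0.1824
  sulphur-dioxide contribution → 0.3915 μm/a
  chloride contribution → 1.455 μm/a
  total first-year rate 1.846 μm/a
Long-term exponent b (ISO 9224 Table 2, B1) = 0.813
  D(3) = 1.846 × 3^0.813 = 1.846 × 2.443 = 4.51 μm

D(3) = 4.51 μm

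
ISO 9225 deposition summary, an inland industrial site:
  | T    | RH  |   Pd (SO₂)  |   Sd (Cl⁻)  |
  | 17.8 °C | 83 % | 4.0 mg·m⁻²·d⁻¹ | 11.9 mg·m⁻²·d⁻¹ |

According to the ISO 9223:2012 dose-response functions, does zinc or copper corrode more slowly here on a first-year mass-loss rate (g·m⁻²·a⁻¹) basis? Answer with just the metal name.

zinc

zinc: f(T) = -0.071·(T−10) [T>10 °C] = -0.5538
  Pd branch = 0.0129·Pd^0.44·e^(0.046·RH+f) = 0.621 μm/a
  Sd branch = 0.0175·Sd^0.57·e^(0.008·RH+0.085·T) = 0.6332 μm/a
  r_corr = 0.621 + 0.6332 = 1.254 μm/a
  mass loss = 1.254 μm/a × 7.14 g/cm³ = 8.955 g·m⁻²·a⁻¹
copper: temperature factor f = -0.080·(7.8) = -0.6240
  SO₂ term: 0.0053·4.0^0.26·exp(0.059·83-0.6240) = 0.5452
  Cl⁻ term: 0.01025·11.9^0.27·exp(0.036·83+0.049·17.8) = 0.9497
  r_corr = 0.5452 + 0.9497 = 1.495 μm/a
  mass loss = 1.495 μm/a × 8.96 g/cm³ = 13.39 g·m⁻²·a⁻¹
Ordering by g·m⁻²·a⁻¹: copper (13.4) > zinc (8.96)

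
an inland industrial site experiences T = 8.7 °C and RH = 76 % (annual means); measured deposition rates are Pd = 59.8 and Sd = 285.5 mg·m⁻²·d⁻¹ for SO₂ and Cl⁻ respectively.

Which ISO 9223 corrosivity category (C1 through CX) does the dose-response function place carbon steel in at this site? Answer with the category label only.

C5

carbon steel: temperature factor f = +0.150·(-1.3) = -0.1950
  sulphur-dioxide contribution → 55.89 μm/a
  chloride contribution → 59.08 μm/a
  total first-year rate 115 μm/a
Category bounds: 80…200 μm/a bracket r_corr ⇒ C5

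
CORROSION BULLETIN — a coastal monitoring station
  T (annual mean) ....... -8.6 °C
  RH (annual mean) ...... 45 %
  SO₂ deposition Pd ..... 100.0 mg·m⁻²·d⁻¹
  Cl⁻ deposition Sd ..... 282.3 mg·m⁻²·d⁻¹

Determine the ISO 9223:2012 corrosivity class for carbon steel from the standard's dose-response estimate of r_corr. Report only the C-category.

carbon steel: f(T) = +0.150·(T−10) [T≤10 °C] = -2.7900
  sulphur-dioxide contribution → 2.932 μm/a
  chloride contribution → 10.56 μm/a
  total first-year rate 13.49 μm/a
13.5 μm/a falls in (1.3, 25] for carbon steel → category C2

C2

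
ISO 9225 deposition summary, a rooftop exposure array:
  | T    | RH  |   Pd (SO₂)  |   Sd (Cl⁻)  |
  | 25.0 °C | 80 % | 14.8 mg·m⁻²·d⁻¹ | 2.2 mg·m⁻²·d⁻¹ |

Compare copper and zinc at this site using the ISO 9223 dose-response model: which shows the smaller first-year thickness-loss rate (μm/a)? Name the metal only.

copper: T>10 °C ⇒ hinge -0.080·(25.0−10) = -1.2000
  Pd branch = 0.0053·Pd^0.26·e^(0.059·RH+f) = 0.3608 μm/a
  Cl⁻ term: 0.01025·2.2^0.27·exp(0.036·80+0.049·25.0) = 0.7691
  r_corr = 0.3608 + 0.7691 = 1.13 μm/a
zinc: f(T) = -0.071·(T−10) [T>10 °C] = -1.0650
  SO₂ term: 0.0129·14.8^0.44·exp(0.046·80-1.0650) = 0.577
  Sd branch = 0.0175·Sd^0.57·e^(0.008·RH+0.085·T) = 0.4356 μm/a
  r_corr = 0.577 + 0.4356 = 1.013 μm/a
Ordering by μm/a: copper (1.13) > zinc (1.01)

zinc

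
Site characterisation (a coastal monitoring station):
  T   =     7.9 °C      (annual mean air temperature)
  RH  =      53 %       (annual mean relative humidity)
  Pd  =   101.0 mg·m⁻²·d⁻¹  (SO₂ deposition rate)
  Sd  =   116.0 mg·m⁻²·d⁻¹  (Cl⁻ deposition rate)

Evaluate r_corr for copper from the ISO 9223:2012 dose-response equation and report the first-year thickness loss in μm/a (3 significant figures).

r_corr = 0.675 μm/a

copper: T≤10 °C ⇒ hinge +0.126·(7.9−10) = -0.2646
  SO₂ term: 0.0053·101.0^0.26·exp(0.059·53-0.2646) = 0.308
  Cl⁻ term: 0.01025·116.0^0.27·exp(0.036·53+0.049·7.9) = 0.3672
  r_corr = 0.308 + 0.3672 = 0.6752 μm/a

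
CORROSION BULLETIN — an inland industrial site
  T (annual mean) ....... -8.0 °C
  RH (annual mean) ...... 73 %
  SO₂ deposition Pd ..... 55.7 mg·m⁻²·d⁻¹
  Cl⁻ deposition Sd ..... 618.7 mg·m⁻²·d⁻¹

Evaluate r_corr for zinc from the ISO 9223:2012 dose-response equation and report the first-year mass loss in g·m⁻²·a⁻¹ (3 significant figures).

r_corr = 12.3 g·m⁻²·a⁻¹

zinc: T≤10 °C ⇒ hinge +0.038·(-8.0−10) = -0.6840
  SO₂ term: 0.0129·55.7^0.44·exp(0.046·73-0.6840) = 1.097
  Cl⁻ term: 0.0175·618.7^0.57·exp(0.008·73+0.085·-8.0) = 0.6201
  sum: 1.097 + 0.6201 → r_corr = 1.717 μm/a
Convert to mass loss: 1.717 μm/a × 7.14 g/cm³ = 12.26 g·m⁻²·a⁻¹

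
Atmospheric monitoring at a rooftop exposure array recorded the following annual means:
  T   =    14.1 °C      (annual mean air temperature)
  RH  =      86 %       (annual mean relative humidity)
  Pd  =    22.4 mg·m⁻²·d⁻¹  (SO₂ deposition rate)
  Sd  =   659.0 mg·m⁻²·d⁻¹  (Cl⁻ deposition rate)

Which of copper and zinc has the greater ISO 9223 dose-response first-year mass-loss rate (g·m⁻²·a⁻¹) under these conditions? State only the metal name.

zinc

copper: temperature factor f = -0.080·(4.1) = -0.3280
  Pd branch = 0.0053·Pd^0.26·e^(0.059·RH+f) = 1.369 μm/a
  Cl⁻ term: 0.01025·659.0^0.27·exp(0.036·86+0.049·14.1) = 2.609
  sum: 1.369 + 2.609 → r_corr = 3.978 μm/a
  mass loss = 3.978 μm/a × 8.96 g/cm³ = 35.64 g·m⁻²·a⁻¹
zinc: temperature factor f = -0.071·(4.1) = -0.2911
  Pd branch = 0.0129·Pd^0.44·e^(0.046·RH+f) = 1.979 μm/a
  Sd branch = 0.0175·Sd^0.57·e^(0.008·RH+0.085·T) = 4.668 μm/a
  r_corr = 1.979 + 4.668 = 6.646 μm/a
  mass loss = 6.646 μm/a × 7.14 g/cm³ = 47.45 g·m⁻²·a⁻¹
Ordering by g·m⁻²·a⁻¹: zinc (47.5) > copper (35.6)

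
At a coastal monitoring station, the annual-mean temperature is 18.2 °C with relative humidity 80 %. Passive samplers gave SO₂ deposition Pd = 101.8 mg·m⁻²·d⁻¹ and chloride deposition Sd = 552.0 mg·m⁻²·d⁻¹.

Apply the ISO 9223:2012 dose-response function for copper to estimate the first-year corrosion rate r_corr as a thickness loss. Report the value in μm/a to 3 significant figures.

copper: f(T) = -0.080·(T−10) [T>10 °C] = -0.6560
  SO₂ term: 0.0053·101.8^0.26·exp(0.059·80-0.6560) = 1.026
  Cl⁻ term: 0.01025·552.0^0.27·exp(0.036·80+0.049·18.2) = 2.45
  r_corr = 1.026 + 2.45 = 3.476 μm/a

r_corr = 3.48 μm/a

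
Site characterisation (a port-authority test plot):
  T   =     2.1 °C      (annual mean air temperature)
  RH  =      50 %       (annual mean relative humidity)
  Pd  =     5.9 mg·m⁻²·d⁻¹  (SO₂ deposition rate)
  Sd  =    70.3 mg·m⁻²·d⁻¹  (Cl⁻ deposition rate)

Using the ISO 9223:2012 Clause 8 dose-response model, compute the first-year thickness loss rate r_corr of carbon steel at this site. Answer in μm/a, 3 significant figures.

carbon steel: temperature factor f = +0.150·(-7.9) = -1.1850
  sulphur-dioxide contribution → 3.702 μm/a
  chloride contribution → 8.068 μm/a
  ⇒ r_corr(carbon steel) = 11.77 μm/a

r_corr = 11.8 μm/a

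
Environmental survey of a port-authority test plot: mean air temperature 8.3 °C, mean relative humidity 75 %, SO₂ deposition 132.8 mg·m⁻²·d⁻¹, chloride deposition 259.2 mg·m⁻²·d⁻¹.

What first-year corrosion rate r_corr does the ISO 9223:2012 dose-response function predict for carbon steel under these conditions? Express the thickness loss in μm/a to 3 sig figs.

carbon steel: temperature factor f = +0.150·(-1.7) = -0.2550
  Pd branch = 1.77·Pd^0.52·e^(0.02·RH+f) = 78.11 μm/a
  Cl⁻ term: 0.102·259.2^0.62·exp(0.033·75+0.04·8.3) = 52.98
  r_corr = 78.11 + 52.98 = 131.1 μm/a

r_corr = 131 μm/a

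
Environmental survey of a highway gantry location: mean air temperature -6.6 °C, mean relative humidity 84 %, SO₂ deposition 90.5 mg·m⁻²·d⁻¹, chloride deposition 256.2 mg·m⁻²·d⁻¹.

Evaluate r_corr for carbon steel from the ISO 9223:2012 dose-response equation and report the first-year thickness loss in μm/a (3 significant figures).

carbon steel: f(T) = +0.150·(T−10) [T≤10 °C] = -2.4900
  sulphur-dioxide contribution → 8.197 μm/a
  chloride contribution → 39.01 μm/a
  total first-year rate 47.2 μm/a

r_corr = 47.2 μm/a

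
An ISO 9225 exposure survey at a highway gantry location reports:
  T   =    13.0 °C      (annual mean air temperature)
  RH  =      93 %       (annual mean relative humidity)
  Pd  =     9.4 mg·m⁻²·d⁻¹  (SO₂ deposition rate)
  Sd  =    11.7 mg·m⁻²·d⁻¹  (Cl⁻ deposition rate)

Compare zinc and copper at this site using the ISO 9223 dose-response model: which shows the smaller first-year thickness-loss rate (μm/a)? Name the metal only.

zinc: f(T) = -0.071·(T−10) [T>10 °C] = -0.2130
  Pd branch = 0.0129·Pd^0.44·e^(0.046·RH+f) = 2.015 μm/a
  Sd branch = 0.0175·Sd^0.57·e^(0.008·RH+0.085·T) = 0.4518 μm/a
  sum: 2.015 + 0.4518 → r_corr = 2.466 μm/a
copper: T>10 °C ⇒ hinge -0.080·(13.0−10) = -0.2400
  Pd branch = 0.0053·Pd^0.26·e^(0.059·RH+f) = 1.803 μm/a
  Sd branch = 0.01025·Sd^0.27·e^(0.036·RH+0.049·T) = 1.071 μm/a
  r_corr = 1.803 + 1.071 = 2.874 μm/a
Ordering by μm/a: copper (2.87) > zinc (2.47)

zinc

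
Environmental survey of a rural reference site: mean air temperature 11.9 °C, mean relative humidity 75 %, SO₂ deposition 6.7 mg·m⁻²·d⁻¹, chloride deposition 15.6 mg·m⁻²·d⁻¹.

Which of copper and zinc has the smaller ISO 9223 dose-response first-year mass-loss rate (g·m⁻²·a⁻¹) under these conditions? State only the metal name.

zinc

copper: temperature factor f = -0.080·(1.9) = -0.1520
  sulphur-dioxide contribution → 0.6234 μm/a
  chloride contribution → 0.5737 μm/a
  total first-year rate 1.197 μm/a
  mass loss = 1.197 μm/a × 8.96 g/cm³ = 10.73 g·m⁻²·a⁻¹
zinc: temperature factor f = -0.071·(1.9) = -0.1349
  sulphur-dioxide contribution → 0.82 μm/a
  chloride contribution → 0.4197 μm/a
  total first-year rate 1.24 μm/a
  mass loss = 1.24 μm/a × 7.14 g/cm³ = 8.851 g·m⁻²·a⁻¹
Ordering by g·m⁻²·a⁻¹: copper (10.7) > zinc (8.85)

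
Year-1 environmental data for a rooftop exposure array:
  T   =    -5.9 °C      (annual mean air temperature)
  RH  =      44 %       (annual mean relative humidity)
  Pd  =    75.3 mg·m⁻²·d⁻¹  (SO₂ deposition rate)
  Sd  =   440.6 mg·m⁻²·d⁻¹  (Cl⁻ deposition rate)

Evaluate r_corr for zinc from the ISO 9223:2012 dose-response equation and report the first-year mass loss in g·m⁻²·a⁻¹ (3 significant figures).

zinc: temperature factor f = +0.038·(-15.9) = -0.6042
  Pd branch = 0.0129·Pd^0.44·e^(0.046·RH+f) = 0.3573 μm/a
  Cl⁻ term: 0.0175·440.6^0.57·exp(0.008·44+0.085·-5.9) = 0.4844
  sum: 0.3573 + 0.4844 → r_corr = 0.8417 μm/a
Convert to mass loss: 0.8417 μm/a × 7.14 g/cm³ = 6.01 g·m⁻²·a⁻¹

r_corr = 6.01 g·m⁻²·a⁻¹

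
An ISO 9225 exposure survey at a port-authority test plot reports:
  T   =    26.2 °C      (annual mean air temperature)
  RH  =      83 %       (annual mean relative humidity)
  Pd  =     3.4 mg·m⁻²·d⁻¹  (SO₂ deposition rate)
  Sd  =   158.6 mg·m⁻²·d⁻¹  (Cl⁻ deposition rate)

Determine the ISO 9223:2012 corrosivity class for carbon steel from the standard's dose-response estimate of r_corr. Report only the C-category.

C5

carbon steel: f(T) = -0.054·(T−10) [T>10 °C] = -0.8748
  SO₂ term: 1.77·3.4^0.52·exp(0.02·83-0.8748) = 7.334
  Cl⁻ term: 0.102·158.6^0.62·exp(0.033·83+0.04·26.2) = 104.1
  r_corr = 7.334 + 104.1 = 111.4 μm/a
111 μm/a falls in (80, 200] for carbon steel → category C5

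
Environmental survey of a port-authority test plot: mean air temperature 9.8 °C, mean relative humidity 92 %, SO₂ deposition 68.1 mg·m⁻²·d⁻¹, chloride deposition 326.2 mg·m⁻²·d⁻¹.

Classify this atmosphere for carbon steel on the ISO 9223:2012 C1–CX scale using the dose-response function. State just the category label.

carbon steel: f(T) = +0.150·(T−10) [T≤10 °C] = -0.0300
  SO₂ term: 1.77·68.1^0.52·exp(0.02·92-0.0300) = 97.11
  Cl⁻ term: 0.102·326.2^0.62·exp(0.033·92+0.04·9.8) = 113.7
  sum: 97.11 + 113.7 → r_corr = 210.8 μm/a
211 μm/a falls in (200, 700] for carbon steel → category CX

CX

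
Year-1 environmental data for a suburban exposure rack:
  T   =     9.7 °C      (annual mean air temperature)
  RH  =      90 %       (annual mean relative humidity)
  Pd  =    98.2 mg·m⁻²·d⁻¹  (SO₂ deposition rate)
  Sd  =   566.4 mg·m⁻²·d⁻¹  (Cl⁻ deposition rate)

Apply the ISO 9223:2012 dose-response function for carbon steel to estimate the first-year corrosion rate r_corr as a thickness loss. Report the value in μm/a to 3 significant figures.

r_corr = 260 μm/a

carbon steel: f(T) = +0.150·(T−10) [T≤10 °C] = -0.0450
  Pd branch = 1.77·Pd^0.52·e^(0.02·RH+f) = 111.2 μm/a
  Sd branch = 0.102·Sd^0.62·e^(0.033·RH+0.04·T) = 149.2 μm/a
  r_corr = 111.2 + 149.2 = 260.4 μm/a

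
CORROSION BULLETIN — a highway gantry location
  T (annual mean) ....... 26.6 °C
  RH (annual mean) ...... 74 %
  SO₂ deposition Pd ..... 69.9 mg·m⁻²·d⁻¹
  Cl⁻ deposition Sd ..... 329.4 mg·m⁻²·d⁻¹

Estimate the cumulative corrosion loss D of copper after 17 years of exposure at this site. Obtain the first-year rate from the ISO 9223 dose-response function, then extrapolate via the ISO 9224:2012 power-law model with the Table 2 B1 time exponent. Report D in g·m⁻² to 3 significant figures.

copper: temperature factor f = -0.080·(16.6) = -1.3280
  SO₂ term: 0.0053·69.9^0.26·exp(0.059·74-1.3280) = 0.3336
  Sd branch = 0.01025·Sd^0.27·e^(0.036·RH+0.049·T) = 2.591 μm/a
  sum: 0.3336 + 2.591 → r_corr = 2.925 μm/a
Long-term exponent b (ISO 9224 Table 2, B1) = 0.667
  D(17) = 2.925 × 17^0.667 = 2.925 × 6.618 = 19.36 μm
  Mass loss = 19.36 μm × 8.96 g/cm³ = 173.4 g·m⁻²

D(17) = 173 g·m⁻²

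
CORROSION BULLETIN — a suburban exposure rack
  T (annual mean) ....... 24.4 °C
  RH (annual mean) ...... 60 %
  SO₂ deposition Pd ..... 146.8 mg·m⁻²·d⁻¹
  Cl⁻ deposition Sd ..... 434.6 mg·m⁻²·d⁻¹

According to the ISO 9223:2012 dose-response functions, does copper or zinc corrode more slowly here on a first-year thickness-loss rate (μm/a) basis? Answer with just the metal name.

copper

copper: f(T) = -0.080·(T−10) [T>10 °C] = -1.1520
  SO₂ term: 0.0053·146.8^0.26·exp(0.059·60-1.1520) = 0.2112
  Cl⁻ term: 0.01025·434.6^0.27·exp(0.036·60+0.049·24.4) = 1.515
  sum: 0.2112 + 1.515 → r_corr = 1.726 μm/a
zinc: f(T) = -0.071·(T−10) [T>10 °C] = -1.0224
  SO₂ term: 0.0129·146.8^0.44·exp(0.046·60-1.0224) = 0.6585
  Cl⁻ term: 0.0175·434.6^0.57·exp(0.008·60+0.085·24.4) = 7.177
  sum: 0.6585 + 7.177 → r_corr = 7.835 μm/a
Ordering by μm/a: zinc (7.84) > copper (1.73)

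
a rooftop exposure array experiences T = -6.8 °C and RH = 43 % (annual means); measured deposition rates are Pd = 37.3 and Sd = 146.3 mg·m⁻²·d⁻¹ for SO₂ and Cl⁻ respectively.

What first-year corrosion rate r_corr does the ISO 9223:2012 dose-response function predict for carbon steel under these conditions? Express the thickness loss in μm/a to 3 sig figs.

carbon steel: f(T) = +0.150·(T−10) [T≤10 °C] = -2.5200
  sulphur-dioxide contribution → 2.21 μm/a
  chloride contribution → 7.066 μm/a
  ⇒ r_corr(carbon steel) = 9.276 μm/a

r_corr = 9.28 μm/a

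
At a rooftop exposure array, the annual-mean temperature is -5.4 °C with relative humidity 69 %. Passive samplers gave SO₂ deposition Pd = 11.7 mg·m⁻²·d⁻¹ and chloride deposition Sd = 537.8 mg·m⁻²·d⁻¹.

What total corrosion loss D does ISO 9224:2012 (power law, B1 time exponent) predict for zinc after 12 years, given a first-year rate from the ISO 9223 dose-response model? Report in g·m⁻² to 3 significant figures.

D(12) = 64.5 g·m⁻²

zinc: temperature factor f = +0.038·(-15.4) = -0.5852
  sulphur-dioxide contribution → 0.5069 μm/a
  chloride contribution → 0.6916 μm/a
  total first-year rate 1.199 μm/a
Power-law: D(12) = r_corr · 12^0.813
  D(12) = 1.199 × 12^0.813 = 1.199 × 7.54 = 9.037 μm
  Mass loss = 9.037 μm × 7.14 g/cm³ = 64.52 g·m⁻²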